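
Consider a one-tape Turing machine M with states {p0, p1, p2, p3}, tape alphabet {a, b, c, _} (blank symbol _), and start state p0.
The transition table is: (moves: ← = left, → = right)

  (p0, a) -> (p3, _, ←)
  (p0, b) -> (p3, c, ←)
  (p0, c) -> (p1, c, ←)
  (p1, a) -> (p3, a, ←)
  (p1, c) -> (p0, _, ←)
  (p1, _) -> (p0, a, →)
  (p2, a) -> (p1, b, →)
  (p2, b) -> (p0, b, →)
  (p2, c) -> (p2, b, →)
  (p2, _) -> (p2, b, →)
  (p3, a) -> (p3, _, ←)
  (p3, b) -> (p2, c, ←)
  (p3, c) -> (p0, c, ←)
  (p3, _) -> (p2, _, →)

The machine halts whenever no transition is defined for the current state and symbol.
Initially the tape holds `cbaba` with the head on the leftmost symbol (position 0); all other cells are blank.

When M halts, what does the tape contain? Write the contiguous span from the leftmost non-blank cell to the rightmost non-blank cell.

bbc_ba

p0 | __[c]baba   read c → write c, move ←, go to p1
p1 | _[_]cbaba   read _ → write a, move →, go to p0
p0 | _a[c]baba   read c → write c, move ←, go to p1
p1 | _[a]cbaba   read a → write a, move ←, go to p3
p3 | [_]acbaba   read _ → write _, move →, go to p2
p2 | _[a]cbaba   read a → write b, move →, go to p1
p1 | _b[c]baba   read c → write _, move ←, go to p0
p0 | _[b]_baba   read b → write c, move ←, go to p3
p3 | [_]c_baba   read _ → write _, move →, go to p2
p2 | _[c]_baba   read c → write b, move →, go to p2
p2 | _b[_]baba   read _ → write b, move →, go to p2
p2 | _bb[b]aba   read b → write b, move →, go to p0
p0 | _bbb[a]ba   read a → write _, move ←, go to p3
p3 | _bb[b]_ba   read b → write c, move ←, go to p2
p2 | _b[b]c_ba   read b → write b, move →, go to p0
p0 | _bb[c]_ba   read c → write c, move ←, go to p1
p1 | _b[b]c_ba
The non-blank tape span at halt is bbc_ba.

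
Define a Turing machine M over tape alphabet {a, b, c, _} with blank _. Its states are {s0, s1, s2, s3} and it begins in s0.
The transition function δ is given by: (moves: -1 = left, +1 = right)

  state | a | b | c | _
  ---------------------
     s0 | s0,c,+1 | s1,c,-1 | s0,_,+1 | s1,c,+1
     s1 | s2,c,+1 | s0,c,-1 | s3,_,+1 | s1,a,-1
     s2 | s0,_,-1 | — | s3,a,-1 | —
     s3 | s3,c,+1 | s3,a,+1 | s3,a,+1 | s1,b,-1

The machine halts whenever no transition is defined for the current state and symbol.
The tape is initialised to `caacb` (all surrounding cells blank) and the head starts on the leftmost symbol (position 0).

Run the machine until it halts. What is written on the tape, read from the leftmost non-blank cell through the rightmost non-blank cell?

c_ccb

state=s0 head=0 tape=[c]aacb_   (s0,c)→(s0,_,+1)
state=s0 head=1 tape=_[a]acb_   (s0,a)→(s0,c,+1)
state=s0 head=2 tape=_c[a]cb_   (s0,a)→(s0,c,+1)
state=s0 head=3 tape=_cc[c]b_   (s0,c)→(s0,_,+1)
state=s0 head=4 tape=_cc_[b]_   (s0,b)→(s1,c,-1)
state=s1 head=3 tape=_cc[_]c_   (s1,_)→(s1,a,-1)
state=s1 head=2 tape=_c[c]ac_   (s1,c)→(s3,_,+1)
state=s3 head=3 tape=_c_[a]c_   (s3,a)→(s3,c,+1)
state=s3 head=4 tape=_c_c[c]_   (s3,c)→(s3,a,+1)
state=s3 head=5 tape=_c_ca[_]   (s3,_)→(s1,b,-1)
state=s1 head=4 tape=_c_c[a]b   (s1,a)→(s2,c,+1)
state=s2 head=5 tape=_c_cc[b]
The non-blank tape span at halt is c_ccb.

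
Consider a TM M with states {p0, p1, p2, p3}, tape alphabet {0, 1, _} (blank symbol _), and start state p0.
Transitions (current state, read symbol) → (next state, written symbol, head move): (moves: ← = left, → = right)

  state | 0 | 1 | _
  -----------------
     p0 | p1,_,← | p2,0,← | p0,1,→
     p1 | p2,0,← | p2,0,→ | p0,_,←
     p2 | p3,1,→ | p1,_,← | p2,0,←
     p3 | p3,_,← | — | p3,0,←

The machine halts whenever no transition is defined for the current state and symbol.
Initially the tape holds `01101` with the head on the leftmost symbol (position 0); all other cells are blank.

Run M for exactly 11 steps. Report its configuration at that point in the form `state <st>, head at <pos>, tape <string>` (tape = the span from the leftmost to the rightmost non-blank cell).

state p3, head at -1, tape 11_0101

state=p0 head=0 tape=__[0]1101   (p0,0)→(p1,_,←)
state=p1 head=-1 tape=_[_]_1101   (p1,_)→(p0,_,←)
state=p0 head=-2 tape=[_]__1101   (p0,_)→(p0,1,→)
state=p0 head=-1 tape=1[_]_1101   (p0,_)→(p0,1,→)
state=p0 head=0 tape=11[_]1101   (p0,_)→(p0,1,→)
state=p0 head=1 tape=111[1]101   (p0,1)→(p2,0,←)
state=p2 head=0 tape=11[1]0101   (p2,1)→(p1,_,←)
state=p1 head=-1 tape=1[1]_0101   (p1,1)→(p2,0,→)
state=p2 head=0 tape=10[_]0101   (p2,_)→(p2,0,←)
state=p2 head=-1 tape=1[0]00101   (p2,0)→(p3,1,→)
state=p3 head=0 tape=11[0]0101   (p3,0)→(p3,_,←)
state=p3 head=-1 tape=1[1]_0101
After 11 steps: state p3, head at -1, tape 11_0101.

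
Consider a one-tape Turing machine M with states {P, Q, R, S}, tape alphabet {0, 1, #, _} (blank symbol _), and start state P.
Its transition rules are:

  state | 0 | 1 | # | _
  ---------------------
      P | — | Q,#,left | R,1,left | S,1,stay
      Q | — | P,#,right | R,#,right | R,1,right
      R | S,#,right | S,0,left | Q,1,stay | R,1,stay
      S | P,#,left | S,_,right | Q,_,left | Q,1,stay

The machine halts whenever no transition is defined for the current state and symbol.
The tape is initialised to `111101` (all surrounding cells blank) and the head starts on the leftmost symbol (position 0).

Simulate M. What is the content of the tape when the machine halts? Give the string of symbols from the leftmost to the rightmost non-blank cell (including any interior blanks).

state=P head=0 tape=_[1]11101   (P,1)→(Q,#,left)
state=Q head=-1 tape=[_]#11101   (Q,_)→(R,1,right)
state=R head=0 tape=1[#]11101   (R,#)→(Q,1,stay)
state=Q head=0 tape=1[1]11101   (Q,1)→(P,#,right)
state=P head=1 tape=1#[1]1101   (P,1)→(Q,#,left)
state=Q head=0 tape=1[#]#1101   (Q,#)→(R,#,right)
state=R head=1 tape=1#[#]1101   (R,#)→(Q,1,stay)
state=Q head=1 tape=1#[1]1101   (Q,1)→(P,#,right)
state=P head=2 tape=1##[1]101   (P,1)→(Q,#,left)
state=Q head=1 tape=1#[#]#101   (Q,#)→(R,#,right)
state=R head=2 tape=1##[#]101   (R,#)→(Q,1,stay)
state=Q head=2 tape=1##[1]101   (Q,1)→(P,#,right)
state=P head=3 tape=1###[1]01   (P,1)→(Q,#,left)
state=Q head=2 tape=1##[#]#01   (Q,#)→(R,#,right)
state=R head=3 tape=1###[#]01   (R,#)→(Q,1,stay)
state=Q head=3 tape=1###[1]01   (Q,1)→(P,#,right)
state=P head=4 tape=1####[0]1
The non-blank tape span at halt is 1####01.

1####01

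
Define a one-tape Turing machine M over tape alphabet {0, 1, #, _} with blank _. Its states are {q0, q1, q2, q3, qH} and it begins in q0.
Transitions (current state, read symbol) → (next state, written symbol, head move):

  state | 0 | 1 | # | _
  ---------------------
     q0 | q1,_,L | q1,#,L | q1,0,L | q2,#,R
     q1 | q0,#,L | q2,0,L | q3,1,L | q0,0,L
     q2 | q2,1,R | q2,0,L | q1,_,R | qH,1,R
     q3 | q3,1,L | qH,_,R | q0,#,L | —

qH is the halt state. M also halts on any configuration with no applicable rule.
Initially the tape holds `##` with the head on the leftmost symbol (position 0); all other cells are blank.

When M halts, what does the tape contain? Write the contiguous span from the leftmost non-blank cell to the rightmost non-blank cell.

#11#11

state=q0 head=0 tape=__[#]#___   (q0,#)→(q1,0,L)
state=q1 head=-1 tape=_[_]0#___   (q1,_)→(q0,0,L)
state=q0 head=-2 tape=[_]00#___   (q0,_)→(q2,#,R)
state=q2 head=-1 tape=#[0]0#___   (q2,0)→(q2,1,R)
state=q2 head=0 tape=#1[0]#___   (q2,0)→(q2,1,R)
state=q2 head=1 tape=#11[#]___   (q2,#)→(q1,_,R)
state=q1 head=2 tape=#11_[_]__   (q1,_)→(q0,0,L)
state=q0 head=1 tape=#11[_]0__   (q0,_)→(q2,#,R)
state=q2 head=2 tape=#11#[0]__   (q2,0)→(q2,1,R)
state=q2 head=3 tape=#11#1[_]_   (q2,_)→(qH,1,R)
state=qH head=4 tape=#11#11[_]
The non-blank tape span at halt is #11#11.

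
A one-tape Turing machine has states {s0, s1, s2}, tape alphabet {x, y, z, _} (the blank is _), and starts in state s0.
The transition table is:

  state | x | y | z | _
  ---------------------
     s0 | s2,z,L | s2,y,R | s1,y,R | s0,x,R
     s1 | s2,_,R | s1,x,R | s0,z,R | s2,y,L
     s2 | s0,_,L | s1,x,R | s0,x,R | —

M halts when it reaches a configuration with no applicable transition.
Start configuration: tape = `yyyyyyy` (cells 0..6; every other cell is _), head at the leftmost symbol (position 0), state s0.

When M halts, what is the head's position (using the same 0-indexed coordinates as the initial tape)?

8

state=s0 head=0 tape=[y]yyyyyy__   (s0,y)→(s2,y,R)
state=s2 head=1 tape=y[y]yyyyy__   (s2,y)→(s1,x,R)
state=s1 head=2 tape=yx[y]yyyy__   (s1,y)→(s1,x,R)
state=s1 head=3 tape=yxx[y]yyy__   (s1,y)→(s1,x,R)
state=s1 head=4 tape=yxxx[y]yy__   (s1,y)→(s1,x,R)
state=s1 head=5 tape=yxxxx[y]y__   (s1,y)→(s1,x,R)
state=s1 head=6 tape=yxxxxx[y]__   (s1,y)→(s1,x,R)
state=s1 head=7 tape=yxxxxxx[_]_   (s1,_)→(s2,y,L)
state=s2 head=6 tape=yxxxxx[x]y_   (s2,x)→(s0,_,L)
state=s0 head=5 tape=yxxxx[x]_y_   (s0,x)→(s2,z,L)
state=s2 head=4 tape=yxxx[x]z_y_   (s2,x)→(s0,_,L)
state=s0 head=3 tape=yxx[x]_z_y_   (s0,x)→(s2,z,L)
state=s2 head=2 tape=yx[x]z_z_y_   (s2,x)→(s0,_,L)
state=s0 head=1 tape=y[x]_z_z_y_   (s0,x)→(s2,z,L)
state=s2 head=0 tape=[y]z_z_z_y_   (s2,y)→(s1,x,R)
state=s1 head=1 tape=x[z]_z_z_y_   (s1,z)→(s0,z,R)
state=s0 head=2 tape=xz[_]z_z_y_   (s0,_)→(s0,x,R)
state=s0 head=3 tape=xzx[z]_z_y_   (s0,z)→(s1,y,R)
state=s1 head=4 tape=xzxy[_]z_y_   (s1,_)→(s2,y,L)
state=s2 head=3 tape=xzx[y]yz_y_   (s2,y)→(s1,x,R)
state=s1 head=4 tape=xzxx[y]z_y_   (s1,y)→(s1,x,R)
state=s1 head=5 tape=xzxxx[z]_y_   (s1,z)→(s0,z,R)
state=s0 head=6 tape=xzxxxz[_]y_   (s0,_)→(s0,x,R)
state=s0 head=7 tape=xzxxxzx[y]_   (s0,y)→(s2,y,R)
state=s2 head=8 tape=xzxxxzxy[_]
At halt the head is at cell 8.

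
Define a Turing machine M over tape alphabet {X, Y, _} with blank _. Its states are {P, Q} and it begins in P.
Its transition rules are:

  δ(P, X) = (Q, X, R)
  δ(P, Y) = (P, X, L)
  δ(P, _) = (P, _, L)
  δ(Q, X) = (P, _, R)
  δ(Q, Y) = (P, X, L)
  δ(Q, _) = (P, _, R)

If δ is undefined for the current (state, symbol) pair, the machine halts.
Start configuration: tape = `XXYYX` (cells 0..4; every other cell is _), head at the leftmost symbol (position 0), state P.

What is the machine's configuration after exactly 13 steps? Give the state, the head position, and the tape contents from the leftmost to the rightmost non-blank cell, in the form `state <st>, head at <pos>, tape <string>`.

state P, head at 5, tape X_X_X

P | [X]XYYX__   read X → write X, move R, go to Q
Q | X[X]YYX__   read X → write _, move R, go to P
P | X_[Y]YX__   read Y → write X, move L, go to P
P | X[_]XYX__   read _ → write _, move L, go to P
P | [X]_XYX__   read X → write X, move R, go to Q
Q | X[_]XYX__   read _ → write _, move R, go to P
P | X_[X]YX__   read X → write X, move R, go to Q
Q | X_X[Y]X__   read Y → write X, move L, go to P
P | X_[X]XX__   read X → write X, move R, go to Q
Q | X_X[X]X__   read X → write _, move R, go to P
P | X_X_[X]__   read X → write X, move R, go to Q
Q | X_X_X[_]_   read _ → write _, move R, go to P
P | X_X_X_[_]   read _ → write _, move L, go to P
P | X_X_X[_]_
After 13 steps: state P, head at 5, tape X_X_X.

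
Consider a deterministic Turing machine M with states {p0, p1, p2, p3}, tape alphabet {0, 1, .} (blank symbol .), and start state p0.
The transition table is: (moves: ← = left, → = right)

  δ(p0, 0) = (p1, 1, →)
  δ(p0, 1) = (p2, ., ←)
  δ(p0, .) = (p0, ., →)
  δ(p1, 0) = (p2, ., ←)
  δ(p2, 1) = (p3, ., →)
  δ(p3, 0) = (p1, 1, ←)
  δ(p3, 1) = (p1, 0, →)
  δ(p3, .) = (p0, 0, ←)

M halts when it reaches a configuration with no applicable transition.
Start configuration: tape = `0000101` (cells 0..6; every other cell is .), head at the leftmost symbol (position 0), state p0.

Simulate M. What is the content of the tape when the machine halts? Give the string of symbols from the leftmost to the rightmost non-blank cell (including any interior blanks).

1101

state=p0 head=0 tape=[0]000101   (p0,0)→(p1,1,→)
state=p1 head=1 tape=1[0]00101   (p1,0)→(p2,.,←)
state=p2 head=0 tape=[1].00101   (p2,1)→(p3,.,→)
state=p3 head=1 tape=.[.]00101   (p3,.)→(p0,0,←)
state=p0 head=0 tape=[.]000101   (p0,.)→(p0,.,→)
state=p0 head=1 tape=.[0]00101   (p0,0)→(p1,1,→)
state=p1 head=2 tape=.1[0]0101   (p1,0)→(p2,.,←)
state=p2 head=1 tape=.[1].0101   (p2,1)→(p3,.,→)
state=p3 head=2 tape=..[.]0101   (p3,.)→(p0,0,←)
state=p0 head=1 tape=.[.]00101   (p0,.)→(p0,.,→)
state=p0 head=2 tape=..[0]0101   (p0,0)→(p1,1,→)
state=p1 head=3 tape=..1[0]101   (p1,0)→(p2,.,←)
state=p2 head=2 tape=..[1].101   (p2,1)→(p3,.,→)
state=p3 head=3 tape=...[.]101   (p3,.)→(p0,0,←)
state=p0 head=2 tape=..[.]0101   (p0,.)→(p0,.,→)
state=p0 head=3 tape=...[0]101   (p0,0)→(p1,1,→)
state=p1 head=4 tape=...1[1]01
The non-blank tape span at halt is 1101.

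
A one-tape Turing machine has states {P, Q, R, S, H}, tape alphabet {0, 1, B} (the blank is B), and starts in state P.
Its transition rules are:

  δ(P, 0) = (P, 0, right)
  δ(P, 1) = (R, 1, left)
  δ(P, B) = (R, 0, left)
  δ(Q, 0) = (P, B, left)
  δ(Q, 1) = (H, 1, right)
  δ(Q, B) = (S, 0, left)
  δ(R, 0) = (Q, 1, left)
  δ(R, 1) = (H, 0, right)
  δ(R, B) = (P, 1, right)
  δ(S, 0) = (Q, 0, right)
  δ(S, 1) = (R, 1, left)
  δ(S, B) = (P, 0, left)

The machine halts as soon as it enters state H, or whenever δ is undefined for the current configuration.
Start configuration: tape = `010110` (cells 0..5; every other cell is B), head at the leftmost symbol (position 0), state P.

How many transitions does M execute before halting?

17

P | BBBB[0]10110   read 0 → write 0, move right, go to P
P | BBBB0[1]0110   read 1 → write 1, move left, go to R
R | BBBB[0]10110   read 0 → write 1, move left, go to Q
Q | BBB[B]110110   read B → write 0, move left, go to S
S | BB[B]0110110   read B → write 0, move left, go to P
P | B[B]00110110   read B → write 0, move left, go to R
R | [B]000110110   read B → write 1, move right, go to P
P | 1[0]00110110   read 0 → write 0, move right, go to P
P | 10[0]0110110   read 0 → write 0, move right, go to P
P | 100[0]110110   read 0 → write 0, move right, go to P
P | 1000[1]10110   read 1 → write 1, move left, go to R
R | 100[0]110110   read 0 → write 1, move left, go to Q
Q | 10[0]1110110   read 0 → write B, move left, go to P
P | 1[0]B1110110   read 0 → write 0, move right, go to P
P | 10[B]1110110   read B → write 0, move left, go to R
R | 1[0]01110110   read 0 → write 1, move left, go to Q
Q | [1]101110110   read 1 → write 1, move right, go to H
H | 1[1]01110110
M halts after 17 transitions.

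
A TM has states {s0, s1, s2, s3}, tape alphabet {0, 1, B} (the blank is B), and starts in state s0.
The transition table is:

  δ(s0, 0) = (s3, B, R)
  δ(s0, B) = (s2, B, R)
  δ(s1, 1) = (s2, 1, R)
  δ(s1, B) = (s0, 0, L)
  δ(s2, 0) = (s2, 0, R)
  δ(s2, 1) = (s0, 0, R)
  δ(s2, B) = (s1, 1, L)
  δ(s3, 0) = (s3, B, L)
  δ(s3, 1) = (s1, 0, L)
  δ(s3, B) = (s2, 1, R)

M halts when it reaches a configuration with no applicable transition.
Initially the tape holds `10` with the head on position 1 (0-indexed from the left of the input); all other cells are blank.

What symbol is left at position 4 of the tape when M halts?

s0 | 1[0]BBBB   read 0 → write B, move R, go to s3
s3 | 1B[B]BBB   read B → write 1, move R, go to s2
s2 | 1B1[B]BB   read B → write 1, move L, go to s1
s1 | 1B[1]1BB   read 1 → write 1, move R, go to s2
s2 | 1B1[1]BB   read 1 → write 0, move R, go to s0
s0 | 1B10[B]B   read B → write B, move R, go to s2
s2 | 1B10B[B]   read B → write 1, move L, go to s1
s1 | 1B10[B]1   read B → write 0, move L, go to s0
s0 | 1B1[0]01   read 0 → write B, move R, go to s3
s3 | 1B1B[0]1   read 0 → write B, move L, go to s3
s3 | 1B1[B]B1   read B → write 1, move R, go to s2
s2 | 1B11[B]1   read B → write 1, move L, go to s1
s1 | 1B1[1]11   read 1 → write 1, move R, go to s2
s2 | 1B11[1]1   read 1 → write 0, move R, go to s0
s0 | 1B110[1]
Cell 4 holds 0 when M halts.

0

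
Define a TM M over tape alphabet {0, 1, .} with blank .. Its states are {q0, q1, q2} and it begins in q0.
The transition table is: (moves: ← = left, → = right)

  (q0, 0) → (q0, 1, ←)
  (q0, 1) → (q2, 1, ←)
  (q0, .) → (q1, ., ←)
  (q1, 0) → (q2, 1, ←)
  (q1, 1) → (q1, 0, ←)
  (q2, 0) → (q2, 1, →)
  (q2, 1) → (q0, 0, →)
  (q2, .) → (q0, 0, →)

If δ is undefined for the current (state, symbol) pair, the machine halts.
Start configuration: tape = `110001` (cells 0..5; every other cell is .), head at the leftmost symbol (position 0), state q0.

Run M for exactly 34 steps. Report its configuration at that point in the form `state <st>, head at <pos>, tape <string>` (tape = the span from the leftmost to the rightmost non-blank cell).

state=q0 head=0 tape=.[1]10001   (q0,1)→(q2,1,←)
state=q2 head=-1 tape=[.]110001   (q2,.)→(q0,0,→)
state=q0 head=0 tape=0[1]10001   (q0,1)→(q2,1,←)
state=q2 head=-1 tape=[0]110001   (q2,0)→(q2,1,→)
state=q2 head=0 tape=1[1]10001   (q2,1)→(q0,0,→)
state=q0 head=1 tape=10[1]0001   (q0,1)→(q2,1,←)
state=q2 head=0 tape=1[0]10001   (q2,0)→(q2,1,→)
state=q2 head=1 tape=11[1]0001   (q2,1)→(q0,0,→)
state=q0 head=2 tape=110[0]001   (q0,0)→(q0,1,←)
state=q0 head=1 tape=11[0]1001   (q0,0)→(q0,1,←)
state=q0 head=0 tape=1[1]11001   (q0,1)→(q2,1,←)
state=q2 head=-1 tape=[1]111001   (q2,1)→(q0,0,→)
state=q0 head=0 tape=0[1]11001   (q0,1)→(q2,1,←)
state=q2 head=-1 tape=[0]111001   (q2,0)→(q2,1,→)
state=q2 head=0 tape=1[1]11001   (q2,1)→(q0,0,→)
state=q0 head=1 tape=10[1]1001   (q0,1)→(q2,1,←)
state=q2 head=0 tape=1[0]11001   (q2,0)→(q2,1,→)
state=q2 head=1 tape=11[1]1001   (q2,1)→(q0,0,→)
state=q0 head=2 tape=110[1]001   (q0,1)→(q2,1,←)
state=q2 head=1 tape=11[0]1001   (q2,0)→(q2,1,→)
state=q2 head=2 tape=111[1]001   (q2,1)→(q0,0,→)
state=q0 head=3 tape=1110[0]01   (q0,0)→(q0,1,←)
state=q0 head=2 tape=111[0]101   (q0,0)→(q0,1,←)
state=q0 head=1 tape=11[1]1101   (q0,1)→(q2,1,←)
state=q2 head=0 tape=1[1]11101   (q2,1)→(q0,0,→)
state=q0 head=1 tape=10[1]1101   (q0,1)→(q2,1,←)
state=q2 head=0 tape=1[0]11101   (q2,0)→(q2,1,→)
state=q2 head=1 tape=11[1]1101   (q2,1)→(q0,0,→)
state=q0 head=2 tape=110[1]101   (q0,1)→(q2,1,←)
state=q2 head=1 tape=11[0]1101   (q2,0)→(q2,1,→)
state=q2 head=2 tape=111[1]101   (q2,1)→(q0,0,→)
state=q0 head=3 tape=1110[1]01   (q0,1)→(q2,1,←)
state=q2 head=2 tape=111[0]101   (q2,0)→(q2,1,→)
state=q2 head=3 tape=1111[1]01   (q2,1)→(q0,0,→)
state=q0 head=4 tape=11110[0]1
After 34 steps: state q0, head at 4, tape 1111001.

state q0, head at 4, tape 1111001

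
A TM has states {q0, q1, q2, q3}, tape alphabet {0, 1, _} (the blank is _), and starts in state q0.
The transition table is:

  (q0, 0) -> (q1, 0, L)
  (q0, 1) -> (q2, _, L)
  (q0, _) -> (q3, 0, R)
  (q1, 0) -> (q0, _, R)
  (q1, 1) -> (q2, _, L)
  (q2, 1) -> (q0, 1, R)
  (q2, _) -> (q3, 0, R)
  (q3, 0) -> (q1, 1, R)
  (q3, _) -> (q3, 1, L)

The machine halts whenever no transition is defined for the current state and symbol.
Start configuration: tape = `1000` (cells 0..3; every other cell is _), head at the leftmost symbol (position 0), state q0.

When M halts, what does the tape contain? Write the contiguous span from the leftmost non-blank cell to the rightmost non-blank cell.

101_0

q0 | _[1]000   read 1 → write _, move L, go to q2
q2 | [_]_000   read _ → write 0, move R, go to q3
q3 | 0[_]000   read _ → write 1, move L, go to q3
q3 | [0]1000   read 0 → write 1, move R, go to q1
q1 | 1[1]000   read 1 → write _, move L, go to q2
q2 | [1]_000   read 1 → write 1, move R, go to q0
q0 | 1[_]000   read _ → write 0, move R, go to q3
q3 | 10[0]00   read 0 → write 1, move R, go to q1
q1 | 101[0]0   read 0 → write _, move R, go to q0
q0 | 101_[0]   read 0 → write 0, move L, go to q1
q1 | 101[_]0
The non-blank tape span at halt is 101_0.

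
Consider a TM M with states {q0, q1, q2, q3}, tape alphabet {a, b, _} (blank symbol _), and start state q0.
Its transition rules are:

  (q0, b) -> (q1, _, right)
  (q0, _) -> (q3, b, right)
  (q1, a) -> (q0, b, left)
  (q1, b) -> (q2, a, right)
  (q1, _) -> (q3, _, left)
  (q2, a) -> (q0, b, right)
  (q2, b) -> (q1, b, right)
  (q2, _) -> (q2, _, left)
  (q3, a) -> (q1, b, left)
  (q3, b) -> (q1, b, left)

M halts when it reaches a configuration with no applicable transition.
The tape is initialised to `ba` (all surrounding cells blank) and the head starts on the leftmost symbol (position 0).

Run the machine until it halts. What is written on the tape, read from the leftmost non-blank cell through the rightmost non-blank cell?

state=q0 head=0 tape=_[b]a__   (q0,b)→(q1,_,right)
state=q1 head=1 tape=__[a]__   (q1,a)→(q0,b,left)
state=q0 head=0 tape=_[_]b__   (q0,_)→(q3,b,right)
state=q3 head=1 tape=_b[b]__   (q3,b)→(q1,b,left)
state=q1 head=0 tape=_[b]b__   (q1,b)→(q2,a,right)
state=q2 head=1 tape=_a[b]__   (q2,b)→(q1,b,right)
state=q1 head=2 tape=_ab[_]_   (q1,_)→(q3,_,left)
state=q3 head=1 tape=_a[b]__   (q3,b)→(q1,b,left)
state=q1 head=0 tape=_[a]b__   (q1,a)→(q0,b,left)
state=q0 head=-1 tape=[_]bb__   (q0,_)→(q3,b,right)
state=q3 head=0 tape=b[b]b__   (q3,b)→(q1,b,left)
state=q1 head=-1 tape=[b]bb__   (q1,b)→(q2,a,right)
state=q2 head=0 tape=a[b]b__   (q2,b)→(q1,b,right)
state=q1 head=1 tape=ab[b]__   (q1,b)→(q2,a,right)
state=q2 head=2 tape=aba[_]_   (q2,_)→(q2,_,left)
state=q2 head=1 tape=ab[a]__   (q2,a)→(q0,b,right)
state=q0 head=2 tape=abb[_]_   (q0,_)→(q3,b,right)
state=q3 head=3 tape=abbb[_]
The non-blank tape span at halt is abbb.

abbb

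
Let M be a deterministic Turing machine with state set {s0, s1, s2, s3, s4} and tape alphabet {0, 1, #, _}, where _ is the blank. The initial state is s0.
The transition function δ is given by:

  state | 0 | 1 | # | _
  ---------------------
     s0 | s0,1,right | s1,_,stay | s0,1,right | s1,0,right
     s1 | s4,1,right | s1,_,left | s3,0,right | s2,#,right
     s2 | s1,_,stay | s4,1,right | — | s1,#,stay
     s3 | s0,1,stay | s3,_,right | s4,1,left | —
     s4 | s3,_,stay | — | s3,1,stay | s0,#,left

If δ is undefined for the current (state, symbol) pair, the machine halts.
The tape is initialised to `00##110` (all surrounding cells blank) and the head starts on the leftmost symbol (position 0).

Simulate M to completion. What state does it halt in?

s3

state=s0 head=0 tape=[0]0##110   (s0,0)→(s0,1,right)
state=s0 head=1 tape=1[0]##110   (s0,0)→(s0,1,right)
state=s0 head=2 tape=11[#]#110   (s0,#)→(s0,1,right)
state=s0 head=3 tape=111[#]110   (s0,#)→(s0,1,right)
state=s0 head=4 tape=1111[1]10   (s0,1)→(s1,_,stay)
state=s1 head=4 tape=1111[_]10   (s1,_)→(s2,#,right)
state=s2 head=5 tape=1111#[1]0   (s2,1)→(s4,1,right)
state=s4 head=6 tape=1111#1[0]   (s4,0)→(s3,_,stay)
state=s3 head=6 tape=1111#1[_]
No transition is defined for (s3, _); M halts in state s3.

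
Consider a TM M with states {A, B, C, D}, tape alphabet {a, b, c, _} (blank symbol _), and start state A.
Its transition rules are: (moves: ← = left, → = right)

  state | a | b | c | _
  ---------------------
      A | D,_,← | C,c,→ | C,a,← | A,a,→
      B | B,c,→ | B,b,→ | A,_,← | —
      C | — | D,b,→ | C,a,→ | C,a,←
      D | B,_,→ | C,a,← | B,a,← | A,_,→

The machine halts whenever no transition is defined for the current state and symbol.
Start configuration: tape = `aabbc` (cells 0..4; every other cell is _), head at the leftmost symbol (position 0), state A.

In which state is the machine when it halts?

B

state=A head=0 tape=_[a]abbc   (A,a)→(D,_,←)
state=D head=-1 tape=[_]_abbc   (D,_)→(A,_,→)
state=A head=0 tape=_[_]abbc   (A,_)→(A,a,→)
state=A head=1 tape=_a[a]bbc   (A,a)→(D,_,←)
state=D head=0 tape=_[a]_bbc   (D,a)→(B,_,→)
state=B head=1 tape=__[_]bbc
No transition is defined for (B, _); M halts in state B.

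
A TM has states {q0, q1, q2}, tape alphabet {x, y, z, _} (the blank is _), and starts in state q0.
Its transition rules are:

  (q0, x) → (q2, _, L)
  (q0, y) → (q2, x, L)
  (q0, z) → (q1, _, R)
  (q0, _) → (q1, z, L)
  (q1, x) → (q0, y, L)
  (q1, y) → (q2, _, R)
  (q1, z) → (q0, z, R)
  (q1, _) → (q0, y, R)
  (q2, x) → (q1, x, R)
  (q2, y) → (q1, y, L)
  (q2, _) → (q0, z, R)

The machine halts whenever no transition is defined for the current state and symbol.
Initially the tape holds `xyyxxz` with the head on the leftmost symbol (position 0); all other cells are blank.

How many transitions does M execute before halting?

state=q0 head=0 tape=_[x]yyxxz   (q0,x)→(q2,_,L)
state=q2 head=-1 tape=[_]_yyxxz   (q2,_)→(q0,z,R)
state=q0 head=0 tape=z[_]yyxxz   (q0,_)→(q1,z,L)
state=q1 head=-1 tape=[z]zyyxxz   (q1,z)→(q0,z,R)
state=q0 head=0 tape=z[z]yyxxz   (q0,z)→(q1,_,R)
state=q1 head=1 tape=z_[y]yxxz   (q1,y)→(q2,_,R)
state=q2 head=2 tape=z__[y]xxz   (q2,y)→(q1,y,L)
state=q1 head=1 tape=z_[_]yxxz   (q1,_)→(q0,y,R)
state=q0 head=2 tape=z_y[y]xxz   (q0,y)→(q2,x,L)
state=q2 head=1 tape=z_[y]xxxz   (q2,y)→(q1,y,L)
state=q1 head=0 tape=z[_]yxxxz   (q1,_)→(q0,y,R)
state=q0 head=1 tape=zy[y]xxxz   (q0,y)→(q2,x,L)
state=q2 head=0 tape=z[y]xxxxz   (q2,y)→(q1,y,L)
state=q1 head=-1 tape=[z]yxxxxz   (q1,z)→(q0,z,R)
state=q0 head=0 tape=z[y]xxxxz   (q0,y)→(q2,x,L)
state=q2 head=-1 tape=[z]xxxxxz
M halts after 15 transitions.

15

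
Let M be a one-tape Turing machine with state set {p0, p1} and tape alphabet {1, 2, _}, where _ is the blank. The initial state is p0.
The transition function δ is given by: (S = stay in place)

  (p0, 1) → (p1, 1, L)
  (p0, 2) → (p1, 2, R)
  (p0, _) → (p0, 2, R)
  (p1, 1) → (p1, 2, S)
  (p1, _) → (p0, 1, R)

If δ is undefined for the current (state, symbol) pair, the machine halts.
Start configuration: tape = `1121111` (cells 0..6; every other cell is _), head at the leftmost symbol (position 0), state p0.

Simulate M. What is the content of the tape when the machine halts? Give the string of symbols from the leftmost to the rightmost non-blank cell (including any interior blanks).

state=p0 head=0 tape=_[1]121111   (p0,1)→(p1,1,L)
state=p1 head=-1 tape=[_]1121111   (p1,_)→(p0,1,R)
state=p0 head=0 tape=1[1]121111   (p0,1)→(p1,1,L)
state=p1 head=-1 tape=[1]1121111   (p1,1)→(p1,2,S)
state=p1 head=-1 tape=[2]1121111
The non-blank tape span at halt is 21121111.

21121111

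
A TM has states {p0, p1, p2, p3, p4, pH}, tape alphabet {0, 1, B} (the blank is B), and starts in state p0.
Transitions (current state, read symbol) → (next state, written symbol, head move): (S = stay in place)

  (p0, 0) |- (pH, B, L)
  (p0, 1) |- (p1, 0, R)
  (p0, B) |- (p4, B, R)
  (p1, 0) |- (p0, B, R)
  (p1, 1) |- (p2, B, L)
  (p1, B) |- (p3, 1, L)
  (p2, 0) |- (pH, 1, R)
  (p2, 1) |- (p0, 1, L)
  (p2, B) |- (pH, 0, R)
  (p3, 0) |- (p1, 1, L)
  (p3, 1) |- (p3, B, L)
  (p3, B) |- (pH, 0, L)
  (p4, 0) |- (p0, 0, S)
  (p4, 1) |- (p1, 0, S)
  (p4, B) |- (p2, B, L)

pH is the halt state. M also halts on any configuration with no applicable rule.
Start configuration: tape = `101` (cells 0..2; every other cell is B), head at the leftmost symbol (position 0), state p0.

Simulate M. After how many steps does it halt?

9

state=p0 head=0 tape=BBB[1]01B   (p0,1)→(p1,0,R)
state=p1 head=1 tape=BBB0[0]1B   (p1,0)→(p0,B,R)
state=p0 head=2 tape=BBB0B[1]B   (p0,1)→(p1,0,R)
state=p1 head=3 tape=BBB0B0[B]   (p1,B)→(p3,1,L)
state=p3 head=2 tape=BBB0B[0]1   (p3,0)→(p1,1,L)
state=p1 head=1 tape=BBB0[B]11   (p1,B)→(p3,1,L)
state=p3 head=0 tape=BBB[0]111   (p3,0)→(p1,1,L)
state=p1 head=-1 tape=BB[B]1111   (p1,B)→(p3,1,L)
state=p3 head=-2 tape=B[B]11111   (p3,B)→(pH,0,L)
state=pH head=-3 tape=[B]011111
M halts after 9 transitions.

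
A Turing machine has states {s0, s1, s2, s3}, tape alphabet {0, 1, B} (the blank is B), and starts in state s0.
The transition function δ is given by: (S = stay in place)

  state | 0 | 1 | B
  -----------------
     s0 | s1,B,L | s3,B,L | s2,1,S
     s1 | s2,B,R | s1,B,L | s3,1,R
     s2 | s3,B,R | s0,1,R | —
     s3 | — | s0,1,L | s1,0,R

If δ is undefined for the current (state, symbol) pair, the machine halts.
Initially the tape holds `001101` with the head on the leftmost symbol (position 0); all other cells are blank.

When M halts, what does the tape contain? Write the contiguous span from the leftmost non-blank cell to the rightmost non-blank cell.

s0 | BB[0]01101   read 0 → write B, move L, go to s1
s1 | B[B]B01101   read B → write 1, move R, go to s3
s3 | B1[B]01101   read B → write 0, move R, go to s1
s1 | B10[0]1101   read 0 → write B, move R, go to s2
s2 | B10B[1]101   read 1 → write 1, move R, go to s0
s0 | B10B1[1]01   read 1 → write B, move L, go to s3
s3 | B10B[1]B01   read 1 → write 1, move L, go to s0
s0 | B10[B]1B01   read B → write 1, move S, go to s2
s2 | B10[1]1B01   read 1 → write 1, move R, go to s0
s0 | B101[1]B01   read 1 → write B, move L, go to s3
s3 | B10[1]BB01   read 1 → write 1, move L, go to s0
s0 | B1[0]1BB01   read 0 → write B, move L, go to s1
s1 | B[1]B1BB01   read 1 → write B, move L, go to s1
s1 | [B]BB1BB01   read B → write 1, move R, go to s3
s3 | 1[B]B1BB01   read B → write 0, move R, go to s1
s1 | 10[B]1BB01   read B → write 1, move R, go to s3
s3 | 101[1]BB01   read 1 → write 1, move L, go to s0
s0 | 10[1]1BB01   read 1 → write B, move L, go to s3
s3 | 1[0]B1BB01
The non-blank tape span at halt is 10B1BB01.

10B1BB01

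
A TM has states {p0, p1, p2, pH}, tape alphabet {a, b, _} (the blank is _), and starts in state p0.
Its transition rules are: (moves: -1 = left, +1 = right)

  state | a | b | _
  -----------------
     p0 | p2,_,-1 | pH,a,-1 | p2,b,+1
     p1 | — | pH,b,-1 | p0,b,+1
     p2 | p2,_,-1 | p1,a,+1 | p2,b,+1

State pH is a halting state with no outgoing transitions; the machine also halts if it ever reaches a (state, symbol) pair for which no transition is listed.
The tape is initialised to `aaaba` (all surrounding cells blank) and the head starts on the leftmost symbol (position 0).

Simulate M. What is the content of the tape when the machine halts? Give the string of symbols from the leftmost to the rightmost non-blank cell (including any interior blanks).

baabaa

state=p0 head=0 tape=_[a]aaba   (p0,a)→(p2,_,-1)
state=p2 head=-1 tape=[_]_aaba   (p2,_)→(p2,b,+1)
state=p2 head=0 tape=b[_]aaba   (p2,_)→(p2,b,+1)
state=p2 head=1 tape=bb[a]aba   (p2,a)→(p2,_,-1)
state=p2 head=0 tape=b[b]_aba   (p2,b)→(p1,a,+1)
state=p1 head=1 tape=ba[_]aba   (p1,_)→(p0,b,+1)
state=p0 head=2 tape=bab[a]ba   (p0,a)→(p2,_,-1)
state=p2 head=1 tape=ba[b]_ba   (p2,b)→(p1,a,+1)
state=p1 head=2 tape=baa[_]ba   (p1,_)→(p0,b,+1)
state=p0 head=3 tape=baab[b]a   (p0,b)→(pH,a,-1)
state=pH head=2 tape=baa[b]aa
The non-blank tape span at halt is baabaa.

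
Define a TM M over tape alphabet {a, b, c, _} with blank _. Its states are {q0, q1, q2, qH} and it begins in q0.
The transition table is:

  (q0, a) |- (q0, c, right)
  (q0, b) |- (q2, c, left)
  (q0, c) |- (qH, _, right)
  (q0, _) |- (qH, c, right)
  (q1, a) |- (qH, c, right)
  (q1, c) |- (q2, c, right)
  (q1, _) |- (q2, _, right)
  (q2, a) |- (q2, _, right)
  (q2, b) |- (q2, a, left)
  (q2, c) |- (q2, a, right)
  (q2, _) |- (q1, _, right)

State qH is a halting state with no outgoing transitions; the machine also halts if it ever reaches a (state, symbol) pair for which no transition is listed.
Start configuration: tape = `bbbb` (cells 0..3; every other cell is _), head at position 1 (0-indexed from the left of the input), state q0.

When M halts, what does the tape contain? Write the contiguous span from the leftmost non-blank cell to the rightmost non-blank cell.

ccbb

q0 | _b[b]bb   read b → write c, move left, go to q2
q2 | _[b]cbb   read b → write a, move left, go to q2
q2 | [_]acbb   read _ → write _, move right, go to q1
q1 | _[a]cbb   read a → write c, move right, go to qH
qH | _c[c]bb
The non-blank tape span at halt is ccbb.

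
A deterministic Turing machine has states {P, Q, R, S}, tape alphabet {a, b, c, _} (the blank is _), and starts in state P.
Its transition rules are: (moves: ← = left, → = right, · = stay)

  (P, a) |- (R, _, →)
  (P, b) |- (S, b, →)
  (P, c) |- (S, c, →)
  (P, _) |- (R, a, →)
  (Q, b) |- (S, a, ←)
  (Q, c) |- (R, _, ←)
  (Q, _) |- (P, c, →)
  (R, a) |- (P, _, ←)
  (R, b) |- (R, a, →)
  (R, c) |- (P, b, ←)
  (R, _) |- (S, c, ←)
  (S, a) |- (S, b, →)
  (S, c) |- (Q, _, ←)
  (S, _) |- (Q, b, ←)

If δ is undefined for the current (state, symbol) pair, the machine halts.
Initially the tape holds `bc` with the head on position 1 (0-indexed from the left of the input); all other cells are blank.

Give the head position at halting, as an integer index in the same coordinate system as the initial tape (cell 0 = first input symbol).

-1

state=P head=1 tape=__b[c]_   (P,c)→(S,c,→)
state=S head=2 tape=__bc[_]   (S,_)→(Q,b,←)
state=Q head=1 tape=__b[c]b   (Q,c)→(R,_,←)
state=R head=0 tape=__[b]_b   (R,b)→(R,a,→)
state=R head=1 tape=__a[_]b   (R,_)→(S,c,←)
state=S head=0 tape=__[a]cb   (S,a)→(S,b,→)
state=S head=1 tape=__b[c]b   (S,c)→(Q,_,←)
state=Q head=0 tape=__[b]_b   (Q,b)→(S,a,←)
state=S head=-1 tape=_[_]a_b   (S,_)→(Q,b,←)
state=Q head=-2 tape=[_]ba_b   (Q,_)→(P,c,→)
state=P head=-1 tape=c[b]a_b   (P,b)→(S,b,→)
state=S head=0 tape=cb[a]_b   (S,a)→(S,b,→)
state=S head=1 tape=cbb[_]b   (S,_)→(Q,b,←)
state=Q head=0 tape=cb[b]bb   (Q,b)→(S,a,←)
state=S head=-1 tape=c[b]abb
At halt the head is at cell -1.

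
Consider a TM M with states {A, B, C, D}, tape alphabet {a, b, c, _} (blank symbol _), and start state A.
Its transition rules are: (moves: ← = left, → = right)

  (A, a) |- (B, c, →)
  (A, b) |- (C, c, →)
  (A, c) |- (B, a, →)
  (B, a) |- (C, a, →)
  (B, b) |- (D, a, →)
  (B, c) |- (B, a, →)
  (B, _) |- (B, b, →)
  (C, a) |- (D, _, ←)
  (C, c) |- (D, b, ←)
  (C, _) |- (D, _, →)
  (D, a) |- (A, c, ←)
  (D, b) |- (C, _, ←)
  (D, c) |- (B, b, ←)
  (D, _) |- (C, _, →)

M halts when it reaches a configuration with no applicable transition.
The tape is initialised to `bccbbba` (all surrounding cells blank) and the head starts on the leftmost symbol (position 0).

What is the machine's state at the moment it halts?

C

state=A head=0 tape=__[b]ccbbba   (A,b)→(C,c,→)
state=C head=1 tape=__c[c]cbbba   (C,c)→(D,b,←)
state=D head=0 tape=__[c]bcbbba   (D,c)→(B,b,←)
state=B head=-1 tape=_[_]bbcbbba   (B,_)→(B,b,→)
state=B head=0 tape=_b[b]bcbbba   (B,b)→(D,a,→)
state=D head=1 tape=_ba[b]cbbba   (D,b)→(C,_,←)
state=C head=0 tape=_b[a]_cbbba   (C,a)→(D,_,←)
state=D head=-1 tape=_[b]__cbbba   (D,b)→(C,_,←)
state=C head=-2 tape=[_]___cbbba   (C,_)→(D,_,→)
state=D head=-1 tape=_[_]__cbbba   (D,_)→(C,_,→)
state=C head=0 tape=__[_]_cbbba   (C,_)→(D,_,→)
state=D head=1 tape=___[_]cbbba   (D,_)→(C,_,→)
state=C head=2 tape=____[c]bbba   (C,c)→(D,b,←)
state=D head=1 tape=___[_]bbbba   (D,_)→(C,_,→)
state=C head=2 tape=____[b]bbba
No transition is defined for (C, b); M halts in state C.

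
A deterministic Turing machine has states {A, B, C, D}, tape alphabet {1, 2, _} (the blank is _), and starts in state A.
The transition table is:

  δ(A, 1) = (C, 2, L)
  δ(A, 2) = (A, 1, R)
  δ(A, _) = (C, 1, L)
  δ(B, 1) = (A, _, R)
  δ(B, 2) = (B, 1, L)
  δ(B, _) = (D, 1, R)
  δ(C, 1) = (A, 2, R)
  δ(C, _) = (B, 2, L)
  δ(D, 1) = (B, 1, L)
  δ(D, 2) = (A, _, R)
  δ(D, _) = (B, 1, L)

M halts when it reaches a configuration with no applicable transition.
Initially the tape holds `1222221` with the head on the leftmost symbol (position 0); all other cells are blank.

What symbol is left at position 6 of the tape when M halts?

2

state=A head=0 tape=__[1]222221_   (A,1)→(C,2,L)
state=C head=-1 tape=_[_]2222221_   (C,_)→(B,2,L)
state=B head=-2 tape=[_]22222221_   (B,_)→(D,1,R)
state=D head=-1 tape=1[2]2222221_   (D,2)→(A,_,R)
state=A head=0 tape=1_[2]222221_   (A,2)→(A,1,R)
state=A head=1 tape=1_1[2]22221_   (A,2)→(A,1,R)
state=A head=2 tape=1_11[2]2221_   (A,2)→(A,1,R)
state=A head=3 tape=1_111[2]221_   (A,2)→(A,1,R)
state=A head=4 tape=1_1111[2]21_   (A,2)→(A,1,R)
state=A head=5 tape=1_11111[2]1_   (A,2)→(A,1,R)
state=A head=6 tape=1_111111[1]_   (A,1)→(C,2,L)
state=C head=5 tape=1_11111[1]2_   (C,1)→(A,2,R)
state=A head=6 tape=1_111112[2]_   (A,2)→(A,1,R)
state=A head=7 tape=1_1111121[_]   (A,_)→(C,1,L)
state=C head=6 tape=1_111112[1]1   (C,1)→(A,2,R)
state=A head=7 tape=1_1111122[1]   (A,1)→(C,2,L)
state=C head=6 tape=1_111112[2]2
Cell 6 holds 2 when M halts.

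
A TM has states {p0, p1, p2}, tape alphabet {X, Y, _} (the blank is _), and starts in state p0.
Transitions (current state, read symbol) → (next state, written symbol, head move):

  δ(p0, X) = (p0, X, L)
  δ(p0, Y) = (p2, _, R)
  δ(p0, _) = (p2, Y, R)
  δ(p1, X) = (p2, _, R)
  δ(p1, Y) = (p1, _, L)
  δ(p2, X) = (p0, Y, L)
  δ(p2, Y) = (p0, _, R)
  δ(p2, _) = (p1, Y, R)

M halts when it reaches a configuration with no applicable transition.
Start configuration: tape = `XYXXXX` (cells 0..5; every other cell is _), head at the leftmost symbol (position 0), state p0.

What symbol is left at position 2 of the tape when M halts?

state=p0 head=0 tape=_[X]YXXXX___   (p0,X)→(p0,X,L)
state=p0 head=-1 tape=[_]XYXXXX___   (p0,_)→(p2,Y,R)
state=p2 head=0 tape=Y[X]YXXXX___   (p2,X)→(p0,Y,L)
state=p0 head=-1 tape=[Y]YYXXXX___   (p0,Y)→(p2,_,R)
state=p2 head=0 tape=_[Y]YXXXX___   (p2,Y)→(p0,_,R)
state=p0 head=1 tape=__[Y]XXXX___   (p0,Y)→(p2,_,R)
state=p2 head=2 tape=___[X]XXX___   (p2,X)→(p0,Y,L)
state=p0 head=1 tape=__[_]YXXX___   (p0,_)→(p2,Y,R)
state=p2 head=2 tape=__Y[Y]XXX___   (p2,Y)→(p0,_,R)
state=p0 head=3 tape=__Y_[X]XX___   (p0,X)→(p0,X,L)
state=p0 head=2 tape=__Y[_]XXX___   (p0,_)→(p2,Y,R)
state=p2 head=3 tape=__YY[X]XX___   (p2,X)→(p0,Y,L)
state=p0 head=2 tape=__Y[Y]YXX___   (p0,Y)→(p2,_,R)
state=p2 head=3 tape=__Y_[Y]XX___   (p2,Y)→(p0,_,R)
state=p0 head=4 tape=__Y__[X]X___   (p0,X)→(p0,X,L)
state=p0 head=3 tape=__Y_[_]XX___   (p0,_)→(p2,Y,R)
state=p2 head=4 tape=__Y_Y[X]X___   (p2,X)→(p0,Y,L)
state=p0 head=3 tape=__Y_[Y]YX___   (p0,Y)→(p2,_,R)
state=p2 head=4 tape=__Y__[Y]X___   (p2,Y)→(p0,_,R)
state=p0 head=5 tape=__Y___[X]___   (p0,X)→(p0,X,L)
state=p0 head=4 tape=__Y__[_]X___   (p0,_)→(p2,Y,R)
state=p2 head=5 tape=__Y__Y[X]___   (p2,X)→(p0,Y,L)
state=p0 head=4 tape=__Y__[Y]Y___   (p0,Y)→(p2,_,R)
state=p2 head=5 tape=__Y___[Y]___   (p2,Y)→(p0,_,R)
state=p0 head=6 tape=__Y____[_]__   (p0,_)→(p2,Y,R)
state=p2 head=7 tape=__Y____Y[_]_   (p2,_)→(p1,Y,R)
state=p1 head=8 tape=__Y____YY[_]
Cell 2 holds _ when M halts.

_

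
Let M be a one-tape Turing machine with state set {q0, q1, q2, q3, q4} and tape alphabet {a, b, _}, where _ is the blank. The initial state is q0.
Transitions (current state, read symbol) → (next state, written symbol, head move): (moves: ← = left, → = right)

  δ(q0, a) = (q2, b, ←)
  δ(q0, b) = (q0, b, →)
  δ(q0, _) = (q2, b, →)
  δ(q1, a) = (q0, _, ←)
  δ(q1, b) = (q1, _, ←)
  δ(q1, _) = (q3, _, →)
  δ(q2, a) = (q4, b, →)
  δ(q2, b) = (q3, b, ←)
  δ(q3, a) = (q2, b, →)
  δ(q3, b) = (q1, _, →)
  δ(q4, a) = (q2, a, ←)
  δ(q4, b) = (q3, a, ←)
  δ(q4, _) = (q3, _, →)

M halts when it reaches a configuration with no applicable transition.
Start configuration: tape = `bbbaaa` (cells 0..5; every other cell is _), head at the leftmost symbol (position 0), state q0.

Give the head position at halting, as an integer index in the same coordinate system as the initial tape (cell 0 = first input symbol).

2

state=q0 head=0 tape=[b]bbaaa   (q0,b)→(q0,b,→)
state=q0 head=1 tape=b[b]baaa   (q0,b)→(q0,b,→)
state=q0 head=2 tape=bb[b]aaa   (q0,b)→(q0,b,→)
state=q0 head=3 tape=bbb[a]aa   (q0,a)→(q2,b,←)
state=q2 head=2 tape=bb[b]baa   (q2,b)→(q3,b,←)
state=q3 head=1 tape=b[b]bbaa   (q3,b)→(q1,_,→)
state=q1 head=2 tape=b_[b]baa   (q1,b)→(q1,_,←)
state=q1 head=1 tape=b[_]_baa   (q1,_)→(q3,_,→)
state=q3 head=2 tape=b_[_]baa
At halt the head is at cell 2.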